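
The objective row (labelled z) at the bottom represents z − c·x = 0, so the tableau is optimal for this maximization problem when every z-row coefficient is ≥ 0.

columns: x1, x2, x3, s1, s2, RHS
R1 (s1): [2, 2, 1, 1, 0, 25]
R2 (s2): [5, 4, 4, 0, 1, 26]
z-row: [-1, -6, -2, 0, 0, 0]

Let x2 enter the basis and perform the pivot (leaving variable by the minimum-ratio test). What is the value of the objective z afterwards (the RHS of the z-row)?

Ratio test on column x2 — row 1: 25/2 = 25/2; row 2: 26/4 = 13/2. Minimum is 13/2 at row 2 (s2 leaves); pivot element 4.
Pivot on row 2; the z-row RHS becomes 0 − (-6)·(13/2) = 39.

39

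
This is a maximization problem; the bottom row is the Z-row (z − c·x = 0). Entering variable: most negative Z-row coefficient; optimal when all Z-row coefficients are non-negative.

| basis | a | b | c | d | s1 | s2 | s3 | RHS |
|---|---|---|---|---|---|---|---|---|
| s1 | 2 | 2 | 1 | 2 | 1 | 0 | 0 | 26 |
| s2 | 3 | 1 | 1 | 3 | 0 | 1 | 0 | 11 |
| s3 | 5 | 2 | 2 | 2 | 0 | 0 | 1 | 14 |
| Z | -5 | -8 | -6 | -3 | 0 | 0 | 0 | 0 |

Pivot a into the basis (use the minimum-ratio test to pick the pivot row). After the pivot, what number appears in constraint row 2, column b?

-1/5

Ratio test on column a — row 1: 26/2 = 13; row 2: 11/3 = 11/3; row 3: 14/5 = 14/5. Minimum is 14/5 at row 3 (s3 leaves); pivot element 5.
Divide row 3 by 5; eliminate column a from the other rows.
Row 2 update in column b: 1 − 3·(2/5) = -1/5.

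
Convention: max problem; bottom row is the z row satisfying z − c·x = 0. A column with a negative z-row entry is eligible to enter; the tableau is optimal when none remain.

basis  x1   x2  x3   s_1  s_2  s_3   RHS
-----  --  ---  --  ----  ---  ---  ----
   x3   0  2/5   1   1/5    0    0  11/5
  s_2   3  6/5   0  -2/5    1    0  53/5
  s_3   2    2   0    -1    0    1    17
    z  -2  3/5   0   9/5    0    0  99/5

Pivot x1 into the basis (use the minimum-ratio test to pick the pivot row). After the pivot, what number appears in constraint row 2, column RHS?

Ratio test on column x1 — row 1: entry 0 ≤ 0; row 2: (53/5)/3 = 53/15; row 3: 17/2 = 17/2. Minimum is 53/15 at row 2 (s_2 leaves); pivot element 3.
Divide row 2 by 3; eliminate column x1 from the other rows.
In the new row 2, the RHS entry is the old entry divided by the pivot: (53/5)/3 = 53/15.

53/15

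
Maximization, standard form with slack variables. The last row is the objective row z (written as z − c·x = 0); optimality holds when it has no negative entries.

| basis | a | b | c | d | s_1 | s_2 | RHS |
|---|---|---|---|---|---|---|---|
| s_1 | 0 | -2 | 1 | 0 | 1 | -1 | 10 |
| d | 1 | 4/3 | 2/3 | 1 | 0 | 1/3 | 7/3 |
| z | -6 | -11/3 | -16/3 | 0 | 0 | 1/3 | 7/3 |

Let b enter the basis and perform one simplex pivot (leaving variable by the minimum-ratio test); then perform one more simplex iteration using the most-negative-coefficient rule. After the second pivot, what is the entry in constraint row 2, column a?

3/2

Ratio test on column b — row 1: entry -2 ≤ 0; row 2: (7/3)/(4/3) = 7/4. Minimum is 7/4 at row 2 (d leaves); pivot element 4/3.
Divide row 2 by 4/3; eliminate column b from the other rows.
Second iteration: most negative z-row entry is -7/2 in column c, so c enters.
Ratio test on column c — row 1: (27/2)/2 = 27/4; row 2: (7/4)/(1/2) = 7/2. Minimum is 7/2 at row 2 (b leaves); pivot element 1/2.
Divide row 2 by 1/2; eliminate column c from the other rows.
After both pivots, the entry at constraint row 2, column a is 3/2.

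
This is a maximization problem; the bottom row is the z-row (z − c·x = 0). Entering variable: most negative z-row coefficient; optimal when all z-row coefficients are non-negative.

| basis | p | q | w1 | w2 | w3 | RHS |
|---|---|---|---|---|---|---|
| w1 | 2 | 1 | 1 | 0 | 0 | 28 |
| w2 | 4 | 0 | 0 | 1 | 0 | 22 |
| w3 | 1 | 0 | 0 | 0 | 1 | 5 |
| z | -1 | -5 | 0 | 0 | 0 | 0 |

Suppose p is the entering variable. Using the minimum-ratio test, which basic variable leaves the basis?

w3

Column p entries and ratios — w1: 28/2 = 14; w2: 22/4 = 11/2; w3: 5/1 = 5.
Smallest ratio is 5 in the row of w3, so w3 leaves.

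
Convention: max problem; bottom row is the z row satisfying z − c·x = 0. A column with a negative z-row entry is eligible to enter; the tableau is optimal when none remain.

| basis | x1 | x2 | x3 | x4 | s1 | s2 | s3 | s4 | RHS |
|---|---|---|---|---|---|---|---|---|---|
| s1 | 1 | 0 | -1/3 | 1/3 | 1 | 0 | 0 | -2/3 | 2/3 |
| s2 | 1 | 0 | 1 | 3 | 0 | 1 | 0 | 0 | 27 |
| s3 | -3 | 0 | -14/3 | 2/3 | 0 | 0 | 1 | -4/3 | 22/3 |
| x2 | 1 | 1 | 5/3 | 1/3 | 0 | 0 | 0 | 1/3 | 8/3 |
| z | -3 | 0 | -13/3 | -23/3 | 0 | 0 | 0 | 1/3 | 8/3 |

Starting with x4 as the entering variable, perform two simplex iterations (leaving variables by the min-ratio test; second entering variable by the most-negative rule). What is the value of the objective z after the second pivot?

Ratio test on column x4 — row 1: (2/3)/(1/3) = 2; row 2: 27/3 = 9; row 3: (22/3)/(2/3) = 11; row 4: (8/3)/(1/3) = 8. Minimum is 2 at row 1 (s1 leaves); pivot element 1/3.
Pivot on row 1; the z-row RHS becomes 8/3 − (-23/3)·2 = 18.
Next entering variable (most negative z-row entry -15): s4.
Ratio test on column s4 — row 1: entry -2 ≤ 0; row 2: 21/6 = 7/2; row 3: entry 0 ≤ 0; row 4: 2/1 = 2. Minimum is 2 at row 4 (x2 leaves); pivot element 1.
After the second pivot the z-row RHS is 18 − (-15)·2 = 48.

48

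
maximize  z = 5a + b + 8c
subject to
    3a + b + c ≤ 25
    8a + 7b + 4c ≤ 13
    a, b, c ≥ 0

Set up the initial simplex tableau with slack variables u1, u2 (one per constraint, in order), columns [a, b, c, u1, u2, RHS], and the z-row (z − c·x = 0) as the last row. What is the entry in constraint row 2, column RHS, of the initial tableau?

13

The RHS of constraint 2 is b_2 = 13.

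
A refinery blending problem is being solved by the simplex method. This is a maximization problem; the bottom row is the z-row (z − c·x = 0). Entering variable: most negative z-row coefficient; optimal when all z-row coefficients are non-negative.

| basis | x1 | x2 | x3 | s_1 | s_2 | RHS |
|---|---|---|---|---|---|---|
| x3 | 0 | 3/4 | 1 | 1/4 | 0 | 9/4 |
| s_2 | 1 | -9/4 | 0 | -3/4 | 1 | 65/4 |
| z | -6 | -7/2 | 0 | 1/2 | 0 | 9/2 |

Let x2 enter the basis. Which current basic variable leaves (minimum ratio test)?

Column x2 entries and ratios — x3: (9/4)/(3/4) = 3; s_2: -9/4 ≤ 0, skip.
Smallest ratio is 3 in the row of x3, so x3 leaves.

x3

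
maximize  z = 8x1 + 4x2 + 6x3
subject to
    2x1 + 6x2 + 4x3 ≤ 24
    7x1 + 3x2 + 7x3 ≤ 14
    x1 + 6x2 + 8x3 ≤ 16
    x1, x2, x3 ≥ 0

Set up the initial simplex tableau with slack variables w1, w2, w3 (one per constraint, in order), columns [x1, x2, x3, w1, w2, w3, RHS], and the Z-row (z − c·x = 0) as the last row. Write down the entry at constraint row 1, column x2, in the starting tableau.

6

Constraint 1 has coefficient 6 on x2.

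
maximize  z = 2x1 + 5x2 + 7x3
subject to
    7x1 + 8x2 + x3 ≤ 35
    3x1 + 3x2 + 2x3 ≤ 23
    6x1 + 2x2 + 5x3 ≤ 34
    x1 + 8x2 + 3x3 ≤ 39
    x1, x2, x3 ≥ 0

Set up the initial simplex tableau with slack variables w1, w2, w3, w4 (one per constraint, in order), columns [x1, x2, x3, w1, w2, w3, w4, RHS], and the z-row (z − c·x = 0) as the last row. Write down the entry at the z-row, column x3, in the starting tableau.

The z-row carries the negated objective coefficients: the x3 entry is -7.

-7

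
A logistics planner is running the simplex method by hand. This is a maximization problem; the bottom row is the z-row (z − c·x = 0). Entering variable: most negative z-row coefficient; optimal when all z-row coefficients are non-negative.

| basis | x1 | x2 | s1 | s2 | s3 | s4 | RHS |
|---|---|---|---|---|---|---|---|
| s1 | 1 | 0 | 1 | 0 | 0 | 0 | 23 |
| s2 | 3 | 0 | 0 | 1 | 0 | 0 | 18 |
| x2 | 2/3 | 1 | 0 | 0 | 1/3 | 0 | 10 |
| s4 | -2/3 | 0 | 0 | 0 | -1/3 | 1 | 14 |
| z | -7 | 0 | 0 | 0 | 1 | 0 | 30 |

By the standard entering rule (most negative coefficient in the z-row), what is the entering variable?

x1

Negative z-row entries: x1: -7.
The most negative is -7 in column x1, so x1 enters.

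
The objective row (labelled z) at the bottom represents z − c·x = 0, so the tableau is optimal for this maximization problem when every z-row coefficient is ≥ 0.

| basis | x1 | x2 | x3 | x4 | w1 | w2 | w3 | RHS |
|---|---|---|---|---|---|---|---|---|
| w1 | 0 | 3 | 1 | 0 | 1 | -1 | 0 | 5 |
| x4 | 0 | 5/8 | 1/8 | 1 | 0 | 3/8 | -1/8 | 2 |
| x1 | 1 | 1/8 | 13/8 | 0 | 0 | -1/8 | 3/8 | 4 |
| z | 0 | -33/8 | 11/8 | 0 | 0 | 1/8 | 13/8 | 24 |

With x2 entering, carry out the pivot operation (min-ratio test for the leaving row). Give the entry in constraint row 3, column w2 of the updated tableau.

Ratio test on column x2 — row 1: 5/3 = 5/3; row 2: 2/(5/8) = 16/5; row 3: 4/(1/8) = 32. Minimum is 5/3 at row 1 (w1 leaves); pivot element 3.
Divide row 1 by 3; eliminate column x2 from the other rows.
Row 3 update in column w2: -1/8 − (1/8)·(-1/3) = -1/12.

-1/12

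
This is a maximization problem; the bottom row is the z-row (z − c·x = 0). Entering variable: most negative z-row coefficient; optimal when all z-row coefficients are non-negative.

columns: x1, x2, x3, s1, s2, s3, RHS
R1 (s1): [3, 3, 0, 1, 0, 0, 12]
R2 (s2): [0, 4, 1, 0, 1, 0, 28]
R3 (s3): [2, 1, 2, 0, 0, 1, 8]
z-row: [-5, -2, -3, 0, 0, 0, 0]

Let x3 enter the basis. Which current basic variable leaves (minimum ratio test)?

s3

Column x3 entries and ratios — s1: 0 ≤ 0, skip; s2: 28/1 = 28; s3: 8/2 = 4.
Smallest ratio is 4 in the row of s3, so s3 leaves.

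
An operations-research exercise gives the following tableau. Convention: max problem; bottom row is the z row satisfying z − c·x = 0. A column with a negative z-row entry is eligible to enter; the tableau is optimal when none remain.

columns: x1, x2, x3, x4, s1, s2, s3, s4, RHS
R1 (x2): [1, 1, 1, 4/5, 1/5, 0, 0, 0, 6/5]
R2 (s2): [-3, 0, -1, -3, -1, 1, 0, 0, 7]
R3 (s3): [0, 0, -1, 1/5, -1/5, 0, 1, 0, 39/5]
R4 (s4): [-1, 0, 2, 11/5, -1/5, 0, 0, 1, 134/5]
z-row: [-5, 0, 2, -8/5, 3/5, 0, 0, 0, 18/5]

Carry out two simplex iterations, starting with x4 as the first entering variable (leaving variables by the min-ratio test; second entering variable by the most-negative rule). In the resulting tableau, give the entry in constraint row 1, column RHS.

Ratio test on column x4 — row 1: (6/5)/(4/5) = 3/2; row 2: entry -3 ≤ 0; row 3: (39/5)/(1/5) = 39; row 4: (134/5)/(11/5) = 134/11. Minimum is 3/2 at row 1 (x2 leaves); pivot element 4/5.
Divide row 1 by 4/5; eliminate column x4 from the other rows.
Second iteration: most negative z-row entry is -3 in column x1, so x1 enters.
Ratio test on column x1 — row 1: (3/2)/(5/4) = 6/5; row 2: (23/2)/(3/4) = 46/3; row 3: entry -1/4 ≤ 0; row 4: entry -15/4 ≤ 0. Minimum is 6/5 at row 1 (x4 leaves); pivot element 5/4.
Divide row 1 by 5/4; eliminate column x1 from the other rows.
After both pivots, the entry at constraint row 1, column RHS is 6/5.

6/5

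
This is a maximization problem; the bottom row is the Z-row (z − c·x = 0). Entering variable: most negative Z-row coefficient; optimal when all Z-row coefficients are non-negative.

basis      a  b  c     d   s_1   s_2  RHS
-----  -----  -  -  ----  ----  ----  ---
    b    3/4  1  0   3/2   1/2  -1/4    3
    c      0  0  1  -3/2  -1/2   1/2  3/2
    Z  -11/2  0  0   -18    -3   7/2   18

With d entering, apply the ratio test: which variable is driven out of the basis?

Column d entries and ratios — b: 3/(3/2) = 2; c: -3/2 ≤ 0, skip.
Smallest ratio is 2 in the row of b, so b leaves.

b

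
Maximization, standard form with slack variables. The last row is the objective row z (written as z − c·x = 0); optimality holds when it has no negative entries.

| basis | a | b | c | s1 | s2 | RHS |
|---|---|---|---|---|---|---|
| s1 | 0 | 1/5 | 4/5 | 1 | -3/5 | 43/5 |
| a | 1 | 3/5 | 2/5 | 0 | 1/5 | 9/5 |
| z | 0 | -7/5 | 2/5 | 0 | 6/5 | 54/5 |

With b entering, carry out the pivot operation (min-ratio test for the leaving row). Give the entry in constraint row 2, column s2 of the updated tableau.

Ratio test on column b — row 1: (43/5)/(1/5) = 43; row 2: (9/5)/(3/5) = 3. Minimum is 3 at row 2 (a leaves); pivot element 3/5.
Divide row 2 by 3/5; eliminate column b from the other rows.
In the new row 2, the s2 entry is the old entry divided by the pivot: (1/5)/(3/5) = 1/3.

1/3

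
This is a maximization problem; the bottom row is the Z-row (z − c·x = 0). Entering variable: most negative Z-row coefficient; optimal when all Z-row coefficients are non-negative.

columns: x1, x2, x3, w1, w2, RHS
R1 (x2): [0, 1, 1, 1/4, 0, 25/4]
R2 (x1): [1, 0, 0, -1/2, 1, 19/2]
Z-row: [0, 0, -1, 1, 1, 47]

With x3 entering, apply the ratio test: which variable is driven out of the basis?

Column x3 entries and ratios — x2: (25/4)/1 = 25/4; x1: 0 ≤ 0, skip.
Smallest ratio is 25/4 in the row of x2, so x2 leaves.

x2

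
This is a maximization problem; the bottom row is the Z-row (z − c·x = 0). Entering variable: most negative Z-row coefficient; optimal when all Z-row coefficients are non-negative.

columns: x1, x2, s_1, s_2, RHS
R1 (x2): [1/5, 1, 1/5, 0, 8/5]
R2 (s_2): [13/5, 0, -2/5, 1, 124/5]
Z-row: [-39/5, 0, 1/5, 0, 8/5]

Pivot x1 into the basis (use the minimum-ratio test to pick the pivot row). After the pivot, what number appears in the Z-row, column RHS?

64

Ratio test on column x1 — row 1: (8/5)/(1/5) = 8; row 2: (124/5)/(13/5) = 124/13. Minimum is 8 at row 1 (x2 leaves); pivot element 1/5.
Divide row 1 by 1/5; eliminate column x1 from the other rows.
Z-row update in column RHS: 8/5 − (-39/5)·8 = 64.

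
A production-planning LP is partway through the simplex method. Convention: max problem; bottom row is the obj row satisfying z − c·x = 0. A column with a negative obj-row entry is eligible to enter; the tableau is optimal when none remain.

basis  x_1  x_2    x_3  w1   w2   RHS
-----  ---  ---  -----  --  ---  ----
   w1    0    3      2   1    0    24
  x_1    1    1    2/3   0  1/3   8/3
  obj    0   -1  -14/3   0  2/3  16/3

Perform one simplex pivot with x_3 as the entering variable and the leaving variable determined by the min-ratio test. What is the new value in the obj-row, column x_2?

6

Ratio test on column x_3 — row 1: 24/2 = 12; row 2: (8/3)/(2/3) = 4. Minimum is 4 at row 2 (x_1 leaves); pivot element 2/3.
Divide row 2 by 2/3; eliminate column x_3 from the other rows.
obj-row update in column x_2: -1 − (-14/3)·(3/2) = 6.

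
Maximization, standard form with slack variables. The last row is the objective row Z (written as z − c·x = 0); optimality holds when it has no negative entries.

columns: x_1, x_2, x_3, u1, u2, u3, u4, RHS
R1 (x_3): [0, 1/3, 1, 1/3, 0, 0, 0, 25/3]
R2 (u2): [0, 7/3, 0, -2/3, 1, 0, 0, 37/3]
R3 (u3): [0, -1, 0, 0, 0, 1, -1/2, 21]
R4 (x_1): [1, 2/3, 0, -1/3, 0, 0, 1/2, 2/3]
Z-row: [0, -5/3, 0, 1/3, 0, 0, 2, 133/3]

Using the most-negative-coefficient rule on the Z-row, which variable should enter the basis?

Negative Z-row entries: x_2: -5/3.
The most negative is -5/3 in column x_2, so x_2 enters.

x_2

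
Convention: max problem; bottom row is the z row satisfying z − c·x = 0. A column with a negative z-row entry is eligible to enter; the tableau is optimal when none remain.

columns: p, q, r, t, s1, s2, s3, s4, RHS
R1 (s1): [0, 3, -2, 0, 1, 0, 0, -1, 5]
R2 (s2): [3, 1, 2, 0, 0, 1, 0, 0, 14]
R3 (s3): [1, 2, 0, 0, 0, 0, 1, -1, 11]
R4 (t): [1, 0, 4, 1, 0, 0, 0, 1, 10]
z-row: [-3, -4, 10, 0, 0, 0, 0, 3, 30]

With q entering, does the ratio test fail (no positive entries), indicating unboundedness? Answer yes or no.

Column q has positive entries in row(s) 1, 2, 3, so the ratio test bounds it — not unbounded.

no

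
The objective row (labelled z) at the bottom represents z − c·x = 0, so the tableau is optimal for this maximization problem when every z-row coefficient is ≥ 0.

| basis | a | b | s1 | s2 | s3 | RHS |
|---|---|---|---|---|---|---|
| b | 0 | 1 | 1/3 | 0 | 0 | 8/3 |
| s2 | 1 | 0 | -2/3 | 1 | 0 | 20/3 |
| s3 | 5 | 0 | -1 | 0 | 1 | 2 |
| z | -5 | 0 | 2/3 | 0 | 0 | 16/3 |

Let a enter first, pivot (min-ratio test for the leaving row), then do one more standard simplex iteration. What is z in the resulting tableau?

10

Ratio test on column a — row 1: entry 0 ≤ 0; row 2: (20/3)/1 = 20/3; row 3: 2/5 = 2/5. Minimum is 2/5 at row 3 (s3 leaves); pivot element 5.
Pivot on row 3; the z-row RHS becomes 16/3 − (-5)·(2/5) = 22/3.
Next entering variable (most negative z-row entry -1/3): s1.
Ratio test on column s1 — row 1: (8/3)/(1/3) = 8; row 2: entry -7/15 ≤ 0; row 3: entry -1/5 ≤ 0. Minimum is 8 at row 1 (b leaves); pivot element 1/3.
After the second pivot the z-row RHS is 22/3 − (-1/3)·8 = 10.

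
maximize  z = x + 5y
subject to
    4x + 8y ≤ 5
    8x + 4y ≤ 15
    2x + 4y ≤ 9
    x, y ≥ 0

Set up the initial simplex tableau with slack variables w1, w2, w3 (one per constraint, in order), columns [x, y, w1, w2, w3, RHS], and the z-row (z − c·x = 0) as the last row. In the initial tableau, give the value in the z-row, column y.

The z-row carries the negated objective coefficients: the y entry is -5.

-5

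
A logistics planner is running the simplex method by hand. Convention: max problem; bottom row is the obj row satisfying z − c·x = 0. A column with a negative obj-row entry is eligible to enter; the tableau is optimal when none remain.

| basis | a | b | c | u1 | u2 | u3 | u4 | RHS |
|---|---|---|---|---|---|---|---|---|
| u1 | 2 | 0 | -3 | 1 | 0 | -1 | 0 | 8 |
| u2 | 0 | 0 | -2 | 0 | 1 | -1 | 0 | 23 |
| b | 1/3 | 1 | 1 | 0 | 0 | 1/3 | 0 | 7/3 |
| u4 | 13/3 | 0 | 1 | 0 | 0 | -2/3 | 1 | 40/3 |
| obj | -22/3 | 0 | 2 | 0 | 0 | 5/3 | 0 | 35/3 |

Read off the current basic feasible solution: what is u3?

0

u3 is not in the basis, so in the current basic feasible solution u3 = 0.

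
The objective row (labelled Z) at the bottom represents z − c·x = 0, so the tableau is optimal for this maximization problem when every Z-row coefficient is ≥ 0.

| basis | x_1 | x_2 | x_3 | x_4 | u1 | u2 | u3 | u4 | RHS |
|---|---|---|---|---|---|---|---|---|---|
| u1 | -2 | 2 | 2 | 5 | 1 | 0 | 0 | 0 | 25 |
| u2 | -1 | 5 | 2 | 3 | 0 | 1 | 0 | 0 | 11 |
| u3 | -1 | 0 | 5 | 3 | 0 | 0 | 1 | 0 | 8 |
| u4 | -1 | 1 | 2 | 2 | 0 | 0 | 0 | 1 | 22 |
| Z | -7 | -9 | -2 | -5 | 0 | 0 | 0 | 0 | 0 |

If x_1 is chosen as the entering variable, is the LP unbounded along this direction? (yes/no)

yes

Every constraint-row entry in column x_1 is ≤ 0, so increasing x_1 is unbounded.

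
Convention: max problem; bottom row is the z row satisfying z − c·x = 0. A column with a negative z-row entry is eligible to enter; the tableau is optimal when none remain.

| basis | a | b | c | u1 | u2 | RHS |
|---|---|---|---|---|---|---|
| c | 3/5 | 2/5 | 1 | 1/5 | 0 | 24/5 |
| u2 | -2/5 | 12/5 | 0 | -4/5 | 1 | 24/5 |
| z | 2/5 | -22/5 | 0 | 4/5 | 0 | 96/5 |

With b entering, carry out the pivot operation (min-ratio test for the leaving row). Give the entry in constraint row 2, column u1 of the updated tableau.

Ratio test on column b — row 1: (24/5)/(2/5) = 12; row 2: (24/5)/(12/5) = 2. Minimum is 2 at row 2 (u2 leaves); pivot element 12/5.
Divide row 2 by 12/5; eliminate column b from the other rows.
In the new row 2, the u1 entry is the old entry divided by the pivot: (-4/5)/(12/5) = -1/3.

-1/3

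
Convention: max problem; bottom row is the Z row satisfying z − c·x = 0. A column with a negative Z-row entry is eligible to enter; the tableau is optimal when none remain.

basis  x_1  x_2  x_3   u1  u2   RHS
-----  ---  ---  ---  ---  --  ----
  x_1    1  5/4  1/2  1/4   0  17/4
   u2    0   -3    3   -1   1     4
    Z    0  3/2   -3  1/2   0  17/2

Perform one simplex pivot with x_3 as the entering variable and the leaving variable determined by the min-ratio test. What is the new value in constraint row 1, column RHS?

Ratio test on column x_3 — row 1: (17/4)/(1/2) = 17/2; row 2: 4/3 = 4/3. Minimum is 4/3 at row 2 (u2 leaves); pivot element 3.
Divide row 2 by 3; eliminate column x_3 from the other rows.
Row 1 update in column RHS: 17/4 − (1/2)·(4/3) = 43/12.

43/12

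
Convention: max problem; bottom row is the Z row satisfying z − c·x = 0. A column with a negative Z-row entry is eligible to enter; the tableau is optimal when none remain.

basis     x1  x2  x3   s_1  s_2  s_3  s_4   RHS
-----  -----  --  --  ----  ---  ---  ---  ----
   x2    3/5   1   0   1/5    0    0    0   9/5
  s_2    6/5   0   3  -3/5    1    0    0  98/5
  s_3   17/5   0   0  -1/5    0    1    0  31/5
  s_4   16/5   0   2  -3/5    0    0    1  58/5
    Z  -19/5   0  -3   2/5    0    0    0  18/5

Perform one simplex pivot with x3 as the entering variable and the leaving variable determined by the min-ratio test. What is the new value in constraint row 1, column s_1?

Ratio test on column x3 — row 1: entry 0 ≤ 0; row 2: (98/5)/3 = 98/15; row 3: entry 0 ≤ 0; row 4: (58/5)/2 = 29/5. Minimum is 29/5 at row 4 (s_4 leaves); pivot element 2.
Divide row 4 by 2; eliminate column x3 from the other rows.
Row 1 update in column s_1: 1/5 − 0·(-3/10) = 1/5.

1/5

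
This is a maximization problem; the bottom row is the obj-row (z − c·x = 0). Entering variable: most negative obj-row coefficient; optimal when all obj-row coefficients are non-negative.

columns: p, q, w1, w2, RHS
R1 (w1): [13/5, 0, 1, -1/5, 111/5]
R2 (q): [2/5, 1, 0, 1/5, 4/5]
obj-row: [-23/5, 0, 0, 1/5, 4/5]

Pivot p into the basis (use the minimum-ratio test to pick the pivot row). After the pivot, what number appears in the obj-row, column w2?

5/2

Ratio test on column p — row 1: (111/5)/(13/5) = 111/13; row 2: (4/5)/(2/5) = 2. Minimum is 2 at row 2 (q leaves); pivot element 2/5.
Divide row 2 by 2/5; eliminate column p from the other rows.
obj-row update in column w2: 1/5 − (-23/5)·(1/2) = 5/2.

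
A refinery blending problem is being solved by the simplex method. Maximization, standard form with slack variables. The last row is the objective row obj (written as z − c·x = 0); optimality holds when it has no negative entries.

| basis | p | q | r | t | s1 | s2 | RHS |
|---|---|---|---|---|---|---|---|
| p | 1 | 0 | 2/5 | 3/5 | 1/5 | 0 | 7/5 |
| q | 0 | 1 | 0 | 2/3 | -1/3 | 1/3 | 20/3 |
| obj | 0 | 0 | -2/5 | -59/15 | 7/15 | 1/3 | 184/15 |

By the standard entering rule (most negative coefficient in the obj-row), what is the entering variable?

Negative obj-row entries: r: -2/5, t: -59/15.
The most negative is -59/15 in column t, so t enters.

t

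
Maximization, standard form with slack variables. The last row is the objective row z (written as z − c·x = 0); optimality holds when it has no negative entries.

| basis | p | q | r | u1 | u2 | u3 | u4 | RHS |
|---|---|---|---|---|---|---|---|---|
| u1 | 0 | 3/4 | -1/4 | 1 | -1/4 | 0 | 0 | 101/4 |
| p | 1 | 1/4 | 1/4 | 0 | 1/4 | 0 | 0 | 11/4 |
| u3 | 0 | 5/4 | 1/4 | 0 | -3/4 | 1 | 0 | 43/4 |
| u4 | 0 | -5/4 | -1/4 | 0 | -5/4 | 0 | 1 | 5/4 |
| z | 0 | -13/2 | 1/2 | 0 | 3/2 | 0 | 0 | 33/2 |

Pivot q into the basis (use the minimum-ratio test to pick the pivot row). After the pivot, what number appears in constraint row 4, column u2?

Ratio test on column q — row 1: (101/4)/(3/4) = 101/3; row 2: (11/4)/(1/4) = 11; row 3: (43/4)/(5/4) = 43/5; row 4: entry -5/4 ≤ 0. Minimum is 43/5 at row 3 (u3 leaves); pivot element 5/4.
Divide row 3 by 5/4; eliminate column q from the other rows.
Row 4 update in column u2: -5/4 − (-5/4)·(-3/5) = -2.

-2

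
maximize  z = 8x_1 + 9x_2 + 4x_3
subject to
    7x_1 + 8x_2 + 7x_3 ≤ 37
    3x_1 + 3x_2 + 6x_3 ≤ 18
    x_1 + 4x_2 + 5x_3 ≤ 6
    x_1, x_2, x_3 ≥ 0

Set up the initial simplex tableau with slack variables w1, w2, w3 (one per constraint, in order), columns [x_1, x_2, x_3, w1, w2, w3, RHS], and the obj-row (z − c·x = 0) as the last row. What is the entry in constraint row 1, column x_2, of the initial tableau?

8

Constraint 1 has coefficient 8 on x_2.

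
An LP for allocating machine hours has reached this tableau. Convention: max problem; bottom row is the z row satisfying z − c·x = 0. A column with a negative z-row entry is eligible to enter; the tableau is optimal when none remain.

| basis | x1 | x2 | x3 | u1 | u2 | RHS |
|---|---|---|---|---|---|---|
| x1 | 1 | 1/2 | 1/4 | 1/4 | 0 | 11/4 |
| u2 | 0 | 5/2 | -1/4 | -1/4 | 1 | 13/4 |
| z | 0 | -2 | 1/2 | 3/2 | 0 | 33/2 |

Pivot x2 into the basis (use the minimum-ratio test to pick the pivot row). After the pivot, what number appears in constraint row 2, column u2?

Ratio test on column x2 — row 1: (11/4)/(1/2) = 11/2; row 2: (13/4)/(5/2) = 13/10. Minimum is 13/10 at row 2 (u2 leaves); pivot element 5/2.
Divide row 2 by 5/2; eliminate column x2 from the other rows.
In the new row 2, the u2 entry is the old entry divided by the pivot: 1/(5/2) = 2/5.

2/5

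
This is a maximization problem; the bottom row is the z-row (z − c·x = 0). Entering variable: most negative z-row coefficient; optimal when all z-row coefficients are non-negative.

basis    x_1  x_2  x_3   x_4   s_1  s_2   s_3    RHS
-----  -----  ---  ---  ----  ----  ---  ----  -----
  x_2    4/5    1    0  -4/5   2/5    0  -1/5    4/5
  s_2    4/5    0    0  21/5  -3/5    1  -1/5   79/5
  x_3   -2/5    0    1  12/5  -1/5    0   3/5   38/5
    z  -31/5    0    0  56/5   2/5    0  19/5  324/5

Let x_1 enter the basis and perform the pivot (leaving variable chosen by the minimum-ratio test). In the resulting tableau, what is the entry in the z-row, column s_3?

9/4

Ratio test on column x_1 — row 1: (4/5)/(4/5) = 1; row 2: (79/5)/(4/5) = 79/4; row 3: entry -2/5 ≤ 0. Minimum is 1 at row 1 (x_2 leaves); pivot element 4/5.
Divide row 1 by 4/5; eliminate column x_1 from the other rows.
z-row update in column s_3: 19/5 − (-31/5)·(-1/4) = 9/4.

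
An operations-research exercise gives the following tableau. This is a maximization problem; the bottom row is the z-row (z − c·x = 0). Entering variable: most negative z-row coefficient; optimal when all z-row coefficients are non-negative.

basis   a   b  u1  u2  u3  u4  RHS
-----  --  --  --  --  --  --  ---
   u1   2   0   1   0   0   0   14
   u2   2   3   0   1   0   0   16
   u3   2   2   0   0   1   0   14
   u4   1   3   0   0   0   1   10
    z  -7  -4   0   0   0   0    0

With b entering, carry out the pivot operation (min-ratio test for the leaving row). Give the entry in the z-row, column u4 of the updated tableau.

4/3

Ratio test on column b — row 1: entry 0 ≤ 0; row 2: 16/3 = 16/3; row 3: 14/2 = 7; row 4: 10/3 = 10/3. Minimum is 10/3 at row 4 (u4 leaves); pivot element 3.
Divide row 4 by 3; eliminate column b from the other rows.
z-row update in column u4: 0 − (-4)·(1/3) = 4/3.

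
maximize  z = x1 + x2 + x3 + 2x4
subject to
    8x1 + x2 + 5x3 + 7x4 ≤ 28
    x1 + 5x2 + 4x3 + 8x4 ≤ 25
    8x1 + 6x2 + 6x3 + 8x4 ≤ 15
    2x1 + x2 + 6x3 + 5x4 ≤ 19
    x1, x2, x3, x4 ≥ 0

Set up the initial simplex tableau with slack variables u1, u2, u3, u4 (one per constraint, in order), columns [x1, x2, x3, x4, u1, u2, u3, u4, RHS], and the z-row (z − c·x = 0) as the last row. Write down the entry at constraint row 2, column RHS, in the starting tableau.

25

The RHS of constraint 2 is b_2 = 25.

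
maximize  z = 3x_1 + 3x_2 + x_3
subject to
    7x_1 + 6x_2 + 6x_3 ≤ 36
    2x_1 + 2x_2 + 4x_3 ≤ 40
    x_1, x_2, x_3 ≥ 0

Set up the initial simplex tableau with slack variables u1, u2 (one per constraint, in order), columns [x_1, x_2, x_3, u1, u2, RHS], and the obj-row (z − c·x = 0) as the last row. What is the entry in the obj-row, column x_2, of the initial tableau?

-3

The obj-row carries the negated objective coefficients: the x_2 entry is -3.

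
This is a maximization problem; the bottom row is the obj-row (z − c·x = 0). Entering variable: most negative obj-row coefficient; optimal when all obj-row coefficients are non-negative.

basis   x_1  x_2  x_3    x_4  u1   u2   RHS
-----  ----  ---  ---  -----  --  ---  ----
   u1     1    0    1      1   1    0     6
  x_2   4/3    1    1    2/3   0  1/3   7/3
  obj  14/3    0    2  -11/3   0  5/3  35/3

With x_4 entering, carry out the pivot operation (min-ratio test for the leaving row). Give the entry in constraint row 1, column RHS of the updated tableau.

5/2

Ratio test on column x_4 — row 1: 6/1 = 6; row 2: (7/3)/(2/3) = 7/2. Minimum is 7/2 at row 2 (x_2 leaves); pivot element 2/3.
Divide row 2 by 2/3; eliminate column x_4 from the other rows.
Row 1 update in column RHS: 6 − 1·(7/2) = 5/2.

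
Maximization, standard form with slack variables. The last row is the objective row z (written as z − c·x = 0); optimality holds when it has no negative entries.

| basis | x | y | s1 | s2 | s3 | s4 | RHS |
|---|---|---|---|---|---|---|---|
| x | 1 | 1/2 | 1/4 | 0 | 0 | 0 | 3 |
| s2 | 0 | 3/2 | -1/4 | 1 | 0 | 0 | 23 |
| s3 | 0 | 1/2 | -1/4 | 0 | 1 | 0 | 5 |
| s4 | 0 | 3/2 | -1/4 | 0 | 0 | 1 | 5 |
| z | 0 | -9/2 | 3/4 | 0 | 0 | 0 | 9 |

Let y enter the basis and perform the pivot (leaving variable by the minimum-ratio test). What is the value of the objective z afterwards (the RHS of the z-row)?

Ratio test on column y — row 1: 3/(1/2) = 6; row 2: 23/(3/2) = 46/3; row 3: 5/(1/2) = 10; row 4: 5/(3/2) = 10/3. Minimum is 10/3 at row 4 (s4 leaves); pivot element 3/2.
Pivot on row 4; the z-row RHS becomes 9 − (-9/2)·(10/3) = 24.

24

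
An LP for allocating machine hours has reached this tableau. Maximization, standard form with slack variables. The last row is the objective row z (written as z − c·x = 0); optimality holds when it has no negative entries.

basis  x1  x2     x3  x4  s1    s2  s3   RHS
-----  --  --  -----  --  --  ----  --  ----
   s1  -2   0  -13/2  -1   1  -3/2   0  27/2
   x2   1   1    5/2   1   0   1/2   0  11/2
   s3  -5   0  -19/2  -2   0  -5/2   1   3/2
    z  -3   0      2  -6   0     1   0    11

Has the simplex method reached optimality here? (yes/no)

The z-row has a negative entry -6 in column x4, so it is not optimal.

no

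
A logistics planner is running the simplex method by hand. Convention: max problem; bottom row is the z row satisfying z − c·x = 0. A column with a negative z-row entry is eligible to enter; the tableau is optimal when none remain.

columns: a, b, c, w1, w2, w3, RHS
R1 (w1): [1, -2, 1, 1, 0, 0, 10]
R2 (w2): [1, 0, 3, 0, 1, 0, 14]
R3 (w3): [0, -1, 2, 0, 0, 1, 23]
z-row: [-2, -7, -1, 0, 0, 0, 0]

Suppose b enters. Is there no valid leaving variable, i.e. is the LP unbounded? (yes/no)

Every constraint-row entry in column b is ≤ 0, so increasing b is unbounded.

yes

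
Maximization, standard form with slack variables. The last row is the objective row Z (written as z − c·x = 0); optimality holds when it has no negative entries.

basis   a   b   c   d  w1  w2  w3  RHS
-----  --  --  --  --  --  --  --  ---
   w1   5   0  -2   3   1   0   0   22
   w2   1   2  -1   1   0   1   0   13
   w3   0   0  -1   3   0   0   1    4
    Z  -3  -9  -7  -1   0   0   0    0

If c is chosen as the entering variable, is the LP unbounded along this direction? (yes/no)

yes

Every constraint-row entry in column c is ≤ 0, so increasing c is unbounded.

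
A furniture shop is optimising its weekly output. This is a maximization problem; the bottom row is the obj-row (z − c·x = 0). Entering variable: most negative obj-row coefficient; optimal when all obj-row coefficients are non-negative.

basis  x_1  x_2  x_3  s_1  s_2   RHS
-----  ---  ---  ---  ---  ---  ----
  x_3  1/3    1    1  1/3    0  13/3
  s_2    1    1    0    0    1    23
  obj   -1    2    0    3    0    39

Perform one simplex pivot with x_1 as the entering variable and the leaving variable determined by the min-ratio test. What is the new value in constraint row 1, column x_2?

Ratio test on column x_1 — row 1: (13/3)/(1/3) = 13; row 2: 23/1 = 23. Minimum is 13 at row 1 (x_3 leaves); pivot element 1/3.
Divide row 1 by 1/3; eliminate column x_1 from the other rows.
In the new row 1, the x_2 entry is the old entry divided by the pivot: 1/(1/3) = 3.

3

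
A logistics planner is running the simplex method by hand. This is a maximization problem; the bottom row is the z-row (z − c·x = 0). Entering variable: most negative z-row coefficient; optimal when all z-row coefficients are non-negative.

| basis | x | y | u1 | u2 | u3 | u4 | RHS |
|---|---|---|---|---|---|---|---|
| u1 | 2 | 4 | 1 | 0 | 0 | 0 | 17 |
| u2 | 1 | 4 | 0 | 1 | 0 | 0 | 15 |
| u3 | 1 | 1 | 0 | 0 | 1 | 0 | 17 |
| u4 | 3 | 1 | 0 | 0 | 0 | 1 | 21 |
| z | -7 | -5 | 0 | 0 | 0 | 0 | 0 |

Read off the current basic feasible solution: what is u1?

u1 is basic (row 1); its value is the RHS of that row, 17.

17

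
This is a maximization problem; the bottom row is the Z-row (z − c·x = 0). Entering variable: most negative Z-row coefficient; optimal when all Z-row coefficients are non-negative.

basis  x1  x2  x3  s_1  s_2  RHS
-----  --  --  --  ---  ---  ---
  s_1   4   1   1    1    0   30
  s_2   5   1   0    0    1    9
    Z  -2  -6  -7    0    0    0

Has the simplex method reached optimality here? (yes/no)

The Z-row has a negative entry -7 in column x3, so it is not optimal.

no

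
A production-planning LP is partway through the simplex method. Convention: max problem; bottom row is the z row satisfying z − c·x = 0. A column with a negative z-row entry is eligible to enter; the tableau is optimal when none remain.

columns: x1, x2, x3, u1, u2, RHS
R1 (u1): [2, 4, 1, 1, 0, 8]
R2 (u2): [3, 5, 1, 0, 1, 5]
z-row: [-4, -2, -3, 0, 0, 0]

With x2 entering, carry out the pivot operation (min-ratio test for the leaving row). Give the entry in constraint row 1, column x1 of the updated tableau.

-2/5

Ratio test on column x2 — row 1: 8/4 = 2; row 2: 5/5 = 1. Minimum is 1 at row 2 (u2 leaves); pivot element 5.
Divide row 2 by 5; eliminate column x2 from the other rows.
Row 1 update in column x1: 2 − 4·(3/5) = -2/5.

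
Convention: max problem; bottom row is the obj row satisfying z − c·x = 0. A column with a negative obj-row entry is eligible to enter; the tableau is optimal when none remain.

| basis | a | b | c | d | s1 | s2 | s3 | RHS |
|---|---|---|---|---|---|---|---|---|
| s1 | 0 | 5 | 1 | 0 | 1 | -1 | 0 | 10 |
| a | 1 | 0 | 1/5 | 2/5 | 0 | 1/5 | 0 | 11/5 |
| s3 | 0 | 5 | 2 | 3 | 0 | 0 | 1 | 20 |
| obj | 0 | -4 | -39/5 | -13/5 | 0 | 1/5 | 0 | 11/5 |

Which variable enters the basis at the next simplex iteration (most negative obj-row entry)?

c

Negative obj-row entries: b: -4, c: -39/5, d: -13/5.
The most negative is -39/5 in column c, so c enters.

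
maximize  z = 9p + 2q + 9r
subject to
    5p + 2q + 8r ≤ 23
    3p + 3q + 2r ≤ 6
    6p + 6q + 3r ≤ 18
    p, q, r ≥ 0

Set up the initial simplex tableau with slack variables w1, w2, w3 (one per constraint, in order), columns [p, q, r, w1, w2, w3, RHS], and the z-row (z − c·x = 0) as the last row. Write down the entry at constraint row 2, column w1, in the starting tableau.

0

Slack w1 belongs to constraint 1; its column is the unit vector e_1, so the entry in row 2 is 0.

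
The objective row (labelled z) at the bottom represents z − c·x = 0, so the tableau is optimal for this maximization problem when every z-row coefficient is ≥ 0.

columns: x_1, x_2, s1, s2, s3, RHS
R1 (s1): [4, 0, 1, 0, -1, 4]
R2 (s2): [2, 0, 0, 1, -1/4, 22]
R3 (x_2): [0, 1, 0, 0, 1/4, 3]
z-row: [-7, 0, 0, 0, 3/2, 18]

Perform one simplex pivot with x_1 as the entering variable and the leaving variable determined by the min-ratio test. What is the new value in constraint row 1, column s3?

-1/4

Ratio test on column x_1 — row 1: 4/4 = 1; row 2: 22/2 = 11; row 3: entry 0 ≤ 0. Minimum is 1 at row 1 (s1 leaves); pivot element 4.
Divide row 1 by 4; eliminate column x_1 from the other rows.
In the new row 1, the s3 entry is the old entry divided by the pivot: (-1)/4 = -1/4.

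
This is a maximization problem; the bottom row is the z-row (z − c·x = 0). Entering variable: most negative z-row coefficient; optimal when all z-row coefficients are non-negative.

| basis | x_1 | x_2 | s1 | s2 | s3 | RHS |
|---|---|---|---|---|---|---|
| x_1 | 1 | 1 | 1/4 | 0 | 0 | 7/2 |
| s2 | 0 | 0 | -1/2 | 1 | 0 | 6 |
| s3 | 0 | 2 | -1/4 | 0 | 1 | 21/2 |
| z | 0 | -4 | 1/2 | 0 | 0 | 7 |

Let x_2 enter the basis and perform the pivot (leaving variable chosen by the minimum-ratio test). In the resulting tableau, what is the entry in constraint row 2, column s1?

-1/2

Ratio test on column x_2 — row 1: (7/2)/1 = 7/2; row 2: entry 0 ≤ 0; row 3: (21/2)/2 = 21/4. Minimum is 7/2 at row 1 (x_1 leaves); pivot element 1.
Divide row 1 by 1; eliminate column x_2 from the other rows.
Row 2 update in column s1: -1/2 − 0·(1/4) = -1/2.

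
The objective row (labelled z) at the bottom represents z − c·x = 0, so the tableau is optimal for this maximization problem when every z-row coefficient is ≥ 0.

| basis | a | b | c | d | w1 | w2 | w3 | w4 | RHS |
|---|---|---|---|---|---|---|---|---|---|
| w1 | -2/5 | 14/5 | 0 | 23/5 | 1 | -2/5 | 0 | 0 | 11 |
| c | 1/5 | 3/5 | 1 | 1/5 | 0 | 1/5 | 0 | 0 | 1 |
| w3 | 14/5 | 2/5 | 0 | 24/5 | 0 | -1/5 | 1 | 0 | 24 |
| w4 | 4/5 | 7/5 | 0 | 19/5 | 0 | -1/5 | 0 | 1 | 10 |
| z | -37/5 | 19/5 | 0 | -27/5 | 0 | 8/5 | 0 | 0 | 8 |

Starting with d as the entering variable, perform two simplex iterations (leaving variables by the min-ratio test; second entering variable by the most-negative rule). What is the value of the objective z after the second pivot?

Ratio test on column d — row 1: 11/(23/5) = 55/23; row 2: 1/(1/5) = 5; row 3: 24/(24/5) = 5; row 4: 10/(19/5) = 50/19. Minimum is 55/23 at row 1 (w1 leaves); pivot element 23/5.
Pivot on row 1; the z-row RHS becomes 8 − (-27/5)·(55/23) = 481/23.
Next entering variable (most negative z-row entry -181/23): a.
Ratio test on column a — row 1: entry -2/23 ≤ 0; row 2: (12/23)/(5/23) = 12/5; row 3: (288/23)/(74/23) = 144/37; row 4: (21/23)/(26/23) = 21/26. Minimum is 21/26 at row 4 (w4 leaves); pivot element 26/23.
After the second pivot the z-row RHS is 481/23 − (-181/23)·(21/26) = 709/26.

709/26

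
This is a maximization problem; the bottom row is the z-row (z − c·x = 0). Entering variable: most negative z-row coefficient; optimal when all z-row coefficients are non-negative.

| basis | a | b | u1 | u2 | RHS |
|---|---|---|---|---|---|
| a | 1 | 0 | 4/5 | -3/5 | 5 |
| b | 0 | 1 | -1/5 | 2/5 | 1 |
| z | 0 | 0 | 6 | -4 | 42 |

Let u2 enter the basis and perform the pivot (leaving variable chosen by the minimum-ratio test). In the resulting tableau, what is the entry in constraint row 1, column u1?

1/2

Ratio test on column u2 — row 1: entry -3/5 ≤ 0; row 2: 1/(2/5) = 5/2. Minimum is 5/2 at row 2 (b leaves); pivot element 2/5.
Divide row 2 by 2/5; eliminate column u2 from the other rows.
Row 1 update in column u1: 4/5 − (-3/5)·(-1/2) = 1/2.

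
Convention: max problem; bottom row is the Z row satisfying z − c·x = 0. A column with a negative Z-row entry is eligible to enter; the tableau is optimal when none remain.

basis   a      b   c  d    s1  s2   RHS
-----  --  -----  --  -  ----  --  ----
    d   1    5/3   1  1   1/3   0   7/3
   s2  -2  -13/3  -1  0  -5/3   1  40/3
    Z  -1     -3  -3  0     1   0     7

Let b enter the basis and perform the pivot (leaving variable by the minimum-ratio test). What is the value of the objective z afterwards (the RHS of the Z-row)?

Ratio test on column b — row 1: (7/3)/(5/3) = 7/5; row 2: entry -13/3 ≤ 0. Minimum is 7/5 at row 1 (d leaves); pivot element 5/3.
Pivot on row 1; the Z-row RHS becomes 7 − (-3)·(7/5) = 56/5.

56/5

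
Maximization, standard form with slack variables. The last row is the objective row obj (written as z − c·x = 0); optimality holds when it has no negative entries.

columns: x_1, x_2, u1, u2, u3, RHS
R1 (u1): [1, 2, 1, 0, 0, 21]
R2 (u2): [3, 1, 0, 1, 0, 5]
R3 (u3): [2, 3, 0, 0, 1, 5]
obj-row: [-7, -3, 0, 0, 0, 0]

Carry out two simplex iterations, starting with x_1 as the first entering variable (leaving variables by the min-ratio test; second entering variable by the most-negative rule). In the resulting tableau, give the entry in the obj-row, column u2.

15/7

Ratio test on column x_1 — row 1: 21/1 = 21; row 2: 5/3 = 5/3; row 3: 5/2 = 5/2. Minimum is 5/3 at row 2 (u2 leaves); pivot element 3.
Divide row 2 by 3; eliminate column x_1 from the other rows.
Second iteration: most negative obj-row entry is -2/3 in column x_2, so x_2 enters.
Ratio test on column x_2 — row 1: (58/3)/(5/3) = 58/5; row 2: (5/3)/(1/3) = 5; row 3: (5/3)/(7/3) = 5/7. Minimum is 5/7 at row 3 (u3 leaves); pivot element 7/3.
Divide row 3 by 7/3; eliminate column x_2 from the other rows.
After both pivots, the entry at the obj-row, column u2 is 15/7.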